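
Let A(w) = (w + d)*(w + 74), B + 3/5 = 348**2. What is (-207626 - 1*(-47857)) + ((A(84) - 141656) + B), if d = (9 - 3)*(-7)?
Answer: -868428/5 ≈ -1.7369e+5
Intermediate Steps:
B = 605517/5 (B = -3/5 + 348**2 = -3/5 + 121104 = 605517/5 ≈ 1.2110e+5)
d = -42 (d = 6*(-7) = -42)
A(w) = (-42 + w)*(74 + w) (A(w) = (w - 42)*(w + 74) = (-42 + w)*(74 + w))
(-207626 - 1*(-47857)) + ((A(84) - 141656) + B) = (-207626 - 1*(-47857)) + (((-3108 + 84**2 + 32*84) - 141656) + 605517/5) = (-207626 + 47857) + (((-3108 + 7056 + 2688) - 141656) + 605517/5) = -159769 + ((6636 - 141656) + 605517/5) = -159769 + (-135020 + 605517/5) = -159769 - 69583/5 = -868428/5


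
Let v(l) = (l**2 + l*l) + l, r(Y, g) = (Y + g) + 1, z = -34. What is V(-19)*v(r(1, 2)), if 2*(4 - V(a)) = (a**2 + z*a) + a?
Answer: -17640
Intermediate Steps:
r(Y, g) = 1 + Y + g
v(l) = l + 2*l**2 (v(l) = (l**2 + l**2) + l = 2*l**2 + l = l + 2*l**2)
V(a) = 4 - a**2/2 + 33*a/2 (V(a) = 4 - ((a**2 - 34*a) + a)/2 = 4 - (a**2 - 33*a)/2 = 4 + (-a**2/2 + 33*a/2) = 4 - a**2/2 + 33*a/2)
V(-19)*v(r(1, 2)) = (4 - 1/2*(-19)**2 + (33/2)*(-19))*((1 + 1 + 2)*(1 + 2*(1 + 1 + 2))) = (4 - 1/2*361 - 627/2)*(4*(1 + 2*4)) = (4 - 361/2 - 627/2)*(4*(1 + 8)) = -1960*9 = -490*36 = -17640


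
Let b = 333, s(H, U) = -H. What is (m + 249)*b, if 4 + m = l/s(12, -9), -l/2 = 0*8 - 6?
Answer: 81252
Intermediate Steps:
l = 12 (l = -2*(0*8 - 6) = -2*(0 - 6) = -2*(-6) = 12)
m = -5 (m = -4 + 12/((-1*12)) = -4 + 12/(-12) = -4 + 12*(-1/12) = -4 - 1 = -5)
(m + 249)*b = (-5 + 249)*333 = 244*333 = 81252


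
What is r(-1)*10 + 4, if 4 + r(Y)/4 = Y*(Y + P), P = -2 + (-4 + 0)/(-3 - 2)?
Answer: -68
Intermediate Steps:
P = -6/5 (P = -2 - 4/(-5) = -2 - 4*(-⅕) = -2 + ⅘ = -6/5 ≈ -1.2000)
r(Y) = -16 + 4*Y*(-6/5 + Y) (r(Y) = -16 + 4*(Y*(Y - 6/5)) = -16 + 4*(Y*(-6/5 + Y)) = -16 + 4*Y*(-6/5 + Y))
r(-1)*10 + 4 = (-16 + 4*(-1)² - 24/5*(-1))*10 + 4 = (-16 + 4*1 + 24/5)*10 + 4 = (-16 + 4 + 24/5)*10 + 4 = -36/5*10 + 4 = -72 + 4 = -68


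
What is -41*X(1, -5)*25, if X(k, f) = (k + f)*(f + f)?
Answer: -41000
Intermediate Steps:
X(k, f) = 2*f*(f + k) (X(k, f) = (f + k)*(2*f) = 2*f*(f + k))
-41*X(1, -5)*25 = -82*(-5)*(-5 + 1)*25 = -82*(-5)*(-4)*25 = -41*40*25 = -1640*25 = -41000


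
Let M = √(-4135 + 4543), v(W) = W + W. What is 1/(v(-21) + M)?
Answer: -7/226 - √102/678 ≈ -0.045869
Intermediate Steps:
v(W) = 2*W
M = 2*√102 (M = √408 = 2*√102 ≈ 20.199)
1/(v(-21) + M) = 1/(2*(-21) + 2*√102) = 1/(-42 + 2*√102)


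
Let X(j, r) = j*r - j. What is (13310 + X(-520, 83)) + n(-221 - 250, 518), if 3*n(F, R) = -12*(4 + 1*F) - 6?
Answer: -27464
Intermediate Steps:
X(j, r) = -j + j*r
n(F, R) = -18 - 4*F (n(F, R) = (-12*(4 + 1*F) - 6)/3 = (-12*(4 + F) - 6)/3 = ((-48 - 12*F) - 6)/3 = (-54 - 12*F)/3 = -18 - 4*F)
(13310 + X(-520, 83)) + n(-221 - 250, 518) = (13310 - 520*(-1 + 83)) + (-18 - 4*(-221 - 250)) = (13310 - 520*82) + (-18 - 4*(-471)) = (13310 - 42640) + (-18 + 1884) = -29330 + 1866 = -27464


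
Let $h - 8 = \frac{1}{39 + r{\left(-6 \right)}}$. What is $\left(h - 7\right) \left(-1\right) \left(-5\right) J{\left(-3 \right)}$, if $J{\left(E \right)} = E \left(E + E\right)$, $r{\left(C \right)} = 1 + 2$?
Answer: $\frac{645}{7} \approx 92.143$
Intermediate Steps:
$r{\left(C \right)} = 3$
$J{\left(E \right)} = 2 E^{2}$ ($J{\left(E \right)} = E 2 E = 2 E^{2}$)
$h = \frac{337}{42}$ ($h = 8 + \frac{1}{39 + 3} = 8 + \frac{1}{42} = \frac{337}{42} \approx 8.0238$)
$\left(h - 7\right) \left(-1\right) \left(-5\right) J{\left(-3 \right)} = \left(\frac{337}{42} - 7\right) \left(-1\right) \left(-5\right) 2 \left(-3\right)^{2} = \frac{43 \cdot 5 \cdot 2 \cdot 9}{42} = \frac{43 \cdot 5 \cdot 18}{42} = \frac{43}{42} \cdot 90 = \frac{645}{7}$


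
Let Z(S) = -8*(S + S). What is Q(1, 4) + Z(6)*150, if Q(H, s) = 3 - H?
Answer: -14398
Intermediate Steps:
Z(S) = -16*S
Q(1, 4) + Z(6)*150 = (3 - 1*1) - 16*6*150 = (3 - 1) - 96*150 = 2 - 14400 = -14398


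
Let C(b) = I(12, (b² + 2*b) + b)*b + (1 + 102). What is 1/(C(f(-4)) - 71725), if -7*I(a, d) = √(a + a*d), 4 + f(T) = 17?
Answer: -584913/41892568244 + 91*√627/125677704732 ≈ -1.3944e-5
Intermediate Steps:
f(T) = 13 (f(T) = -4 + 17 = 13)
I(a, d) = -√(a + a*d)/7
C(b) = 103 - b*√(12 + 12*b² + 36*b)/7 (C(b) = (-2*√3*√(1 + ((b² + 2*b) + b))/7)*b + (1 + 102) = (-2*√3*√(1 + (b² + 3*b))/7)*b + 103 = (-2*√3*√(1 + b² + 3*b)/7)*b + 103 = (-√(12 + 12*b² + 36*b)/7)*b + 103 = -b*√(12 + 12*b² + 36*b)/7 + 103 = 103 - b*√(12 + 12*b² + 36*b)/7)
1/(C(f(-4)) - 71725) = 1/((103 - 2/7*13*√3*√(1 + 13*(3 + 13))) - 71725) = 1/((103 - 2/7*13*√3*√(1 + 13*16)) - 71725) = 1/((103 - 2/7*13*√3*√(1 + 208)) - 71725) = 1/((103 - 2/7*13*√3*√209) - 71725) = 1/((103 - 26*√627/7) - 71725) = 1/(-71622 - 26*√627/7)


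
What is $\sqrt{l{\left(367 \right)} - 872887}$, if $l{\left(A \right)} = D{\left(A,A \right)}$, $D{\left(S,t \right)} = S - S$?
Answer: $i \sqrt{872887} \approx 934.28 i$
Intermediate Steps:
$D{\left(S,t \right)} = 0$
$l{\left(A \right)} = 0$
$\sqrt{l{\left(367 \right)} - 872887} = \sqrt{0 - 872887} = \sqrt{-872887} = i \sqrt{872887}$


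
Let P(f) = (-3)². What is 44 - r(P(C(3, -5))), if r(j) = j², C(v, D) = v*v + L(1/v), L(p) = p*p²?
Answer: -37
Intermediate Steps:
L(p) = p³
C(v, D) = v⁻³ + v² (C(v, D) = v*v + (1/v)³ = v² + v⁻³ = v⁻³ + v²)
P(f) = 9
44 - r(P(C(3, -5))) = 44 - 1*9² = 44 - 1*81 = 44 - 81 = -37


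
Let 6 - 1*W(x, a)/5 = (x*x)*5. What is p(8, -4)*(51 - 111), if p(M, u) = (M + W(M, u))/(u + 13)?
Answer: 31240/3 ≈ 10413.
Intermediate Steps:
W(x, a) = 30 - 25*x² (W(x, a) = 30 - 5*x*x*5 = 30 - 5*x²*5 = 30 - 25*x²)
p(M, u) = (30 + M - 25*M²)/(13 + u) (p(M, u) = (M + (30 - 25*M²))/(u + 13) = (30 + M - 25*M²)/(13 + u))
p(8, -4)*(51 - 111) = ((30 + 8 - 25*8²)/(13 - 4))*(51 - 111) = ((30 + 8 - 25*64)/9)*(-60) = ((30 + 8 - 1600)/9)*(-60) = ((⅑)*(-1562))*(-60) = -1562/9*(-60) = 31240/3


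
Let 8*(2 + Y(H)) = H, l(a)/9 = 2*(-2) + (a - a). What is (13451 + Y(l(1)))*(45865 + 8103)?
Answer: 725572776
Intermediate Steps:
l(a) = -36 (l(a) = 9*(2*(-2) + (a - a)) = 9*(-4 + 0) = 9*(-4) = -36)
Y(H) = -2 + H/8
(13451 + Y(l(1)))*(45865 + 8103) = (13451 + (-2 + (⅛)*(-36)))*(45865 + 8103) = (13451 + (-2 - 9/2))*53968 = (13451 - 13/2)*53968 = (26889/2)*53968 = 725572776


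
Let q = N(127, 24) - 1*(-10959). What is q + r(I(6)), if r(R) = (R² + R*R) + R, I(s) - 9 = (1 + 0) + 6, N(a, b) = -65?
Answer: 11422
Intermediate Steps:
q = 10894 (q = -65 - 1*(-10959) = -65 + 10959 = 10894)
I(s) = 16 (I(s) = 9 + ((1 + 0) + 6) = 9 + (1 + 6) = 9 + 7 = 16)
r(R) = R + 2*R² (r(R) = (R² + R²) + R = 2*R² + R = R + 2*R²)
q + r(I(6)) = 10894 + 16*(1 + 2*16) = 10894 + 16*(1 + 32) = 10894 + 16*33 = 10894 + 528 = 11422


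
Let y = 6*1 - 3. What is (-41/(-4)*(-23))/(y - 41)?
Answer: 943/152 ≈ 6.2039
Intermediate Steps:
y = 3 (y = 6 - 3 = 3)
(-41/(-4)*(-23))/(y - 41) = (-41/(-4)*(-23))/(3 - 41) = (-41*(-1/4)*(-23))/(-38) = ((41/4)*(-23))*(-1/38) = -943/4*(-1/38) = 943/152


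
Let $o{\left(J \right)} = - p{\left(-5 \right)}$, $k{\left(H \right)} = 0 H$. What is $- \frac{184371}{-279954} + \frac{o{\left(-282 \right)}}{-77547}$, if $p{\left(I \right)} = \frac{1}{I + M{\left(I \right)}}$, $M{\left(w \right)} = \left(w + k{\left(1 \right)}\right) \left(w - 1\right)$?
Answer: $\frac{263013781}{399367050} \approx 0.65858$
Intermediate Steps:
$k{\left(H \right)} = 0$
$M{\left(w \right)} = w \left(-1 + w\right)$ ($M{\left(w \right)} = \left(w + 0\right) \left(w - 1\right) = w \left(-1 + w\right)$)
$p{\left(I \right)} = \frac{1}{I + I \left(-1 + I\right)}$
$o{\left(J \right)} = - \frac{1}{25}$
$- \frac{184371}{-279954} + \frac{o{\left(-282 \right)}}{-77547} = - \frac{184371}{-279954} - \frac{1}{25 \left(-77547\right)} = \left(-184371\right) \left(- \frac{1}{279954}\right) - - \frac{1}{1938675} = \frac{407}{618} + \frac{1}{1938675} = \frac{263013781}{399367050}$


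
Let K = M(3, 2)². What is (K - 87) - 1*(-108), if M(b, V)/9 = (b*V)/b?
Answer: 345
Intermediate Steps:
M(b, V) = 9*V (M(b, V) = 9*((b*V)/b) = 9*((V*b)/b) = 9*V)
K = 324 (K = (9*2)² = 18² = 324)
(K - 87) - 1*(-108) = (324 - 87) - 1*(-108) = 237 + 108 = 345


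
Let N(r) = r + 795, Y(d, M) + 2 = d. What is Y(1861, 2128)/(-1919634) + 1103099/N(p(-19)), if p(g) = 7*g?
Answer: 529386278777/317699427 ≈ 1666.3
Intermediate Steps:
Y(d, M) = -2 + d
N(r) = 795 + r
Y(1861, 2128)/(-1919634) + 1103099/N(p(-19)) = (-2 + 1861)/(-1919634) + 1103099/(795 + 7*(-19)) = 1859*(-1/1919634) + 1103099/(795 - 133) = -1859/1919634 + 1103099/662 = 529386278777/317699427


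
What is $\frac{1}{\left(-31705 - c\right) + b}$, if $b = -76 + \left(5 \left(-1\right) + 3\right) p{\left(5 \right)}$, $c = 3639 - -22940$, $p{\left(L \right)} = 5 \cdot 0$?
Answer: $- \frac{1}{58360} \approx -1.7135 \cdot 10^{-5}$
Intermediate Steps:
$p{\left(L \right)} = 0$
$c = 26579$ ($c = 3639 + 22940 = 26579$)
$b = -76$ ($b = -76 + \left(5 \left(-1\right) + 3\right) 0 = -76 + \left(-5 + 3\right) 0 = -76 - 0 = -76 + 0 = -76$)
$\frac{1}{\left(-31705 - c\right) + b} = \frac{1}{\left(-31705 - 26579\right) - 76} = \frac{1}{-58284 - 76} = \frac{1}{-58360} = - \frac{1}{58360}$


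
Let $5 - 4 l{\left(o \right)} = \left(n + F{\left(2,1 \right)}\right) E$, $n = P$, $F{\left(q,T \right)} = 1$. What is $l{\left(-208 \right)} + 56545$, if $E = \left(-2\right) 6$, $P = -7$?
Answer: $\frac{226113}{4} \approx 56528.0$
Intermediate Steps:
$E = -12$
$n = -7$
$l{\left(o \right)} = - \frac{67}{4}$ ($l{\left(o \right)} = \frac{5}{4} - \frac{\left(-7 + 1\right) \left(-12\right)}{4} = \frac{5}{4} - \frac{\left(-6\right) \left(-12\right)}{4} = \frac{5}{4} - 18 = - \frac{67}{4}$)
$l{\left(-208 \right)} + 56545 = - \frac{67}{4} + 56545 = \frac{226113}{4}$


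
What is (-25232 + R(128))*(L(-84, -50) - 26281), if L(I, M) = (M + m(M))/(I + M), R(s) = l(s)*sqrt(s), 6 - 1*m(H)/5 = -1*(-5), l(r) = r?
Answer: 44428619144/67 - 1803063808*sqrt(2)/67 ≈ 6.2506e+8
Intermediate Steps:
m(H) = 5 (m(H) = 30 - (-5)*(-5) = 30 - 5*5 = 30 - 25 = 5)
R(s) = s**(3/2) (R(s) = s*sqrt(s) = s**(3/2))
L(I, M) = (5 + M)/(I + M) (L(I, M) = (M + 5)/(I + M) = (5 + M)/(I + M))
(-25232 + R(128))*(L(-84, -50) - 26281) = (-25232 + 128**(3/2))*((5 - 50)/(-84 - 50) - 26281) = (-25232 + 1024*sqrt(2))*(-45/(-134) - 26281) = (-25232 + 1024*sqrt(2))*(-1/134*(-45) - 26281) = (-25232 + 1024*sqrt(2))*(45/134 - 26281) = (-25232 + 1024*sqrt(2))*(-3521609/134) = 44428619144/67 - 1803063808*sqrt(2)/67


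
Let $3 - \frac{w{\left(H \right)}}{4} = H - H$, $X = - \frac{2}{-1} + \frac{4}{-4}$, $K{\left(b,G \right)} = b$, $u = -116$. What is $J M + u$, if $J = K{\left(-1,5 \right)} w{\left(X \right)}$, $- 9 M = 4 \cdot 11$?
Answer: $- \frac{172}{3} \approx -57.333$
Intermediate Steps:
$M = - \frac{44}{9}$ ($M = - \frac{4 \cdot 11}{9} = \left(- \frac{1}{9}\right) 44 = - \frac{44}{9} \approx -4.8889$)
$X = 1$ ($X = \left(-2\right) \left(-1\right) + 4 \left(- \frac{1}{4}\right) = 2 - 1 = 1$)
$w{\left(H \right)} = 12$ ($w{\left(H \right)} = 12 - 4 \left(H - H\right) = 12 - 0 = 12 + 0 = 12$)
$J = -12$ ($J = \left(-1\right) 12 = -12$)
$J M + u = \left(-12\right) \left(- \frac{44}{9}\right) - 116 = \frac{176}{3} - 116 = - \frac{172}{3}$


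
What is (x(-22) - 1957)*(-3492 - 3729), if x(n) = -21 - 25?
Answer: 14463663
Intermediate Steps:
x(n) = -46
(x(-22) - 1957)*(-3492 - 3729) = (-46 - 1957)*(-3492 - 3729) = -2003*(-7221) = 14463663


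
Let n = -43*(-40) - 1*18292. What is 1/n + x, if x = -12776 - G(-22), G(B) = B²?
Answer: -219744721/16572 ≈ -13260.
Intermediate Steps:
n = -16572 (n = 1720 - 18292 = -16572)
x = -13260 (x = -12776 - 1*(-22)² = -12776 - 1*484 = -12776 - 484 = -13260)
1/n + x = 1/(-16572) - 13260 = -1/16572 - 13260 = -219744721/16572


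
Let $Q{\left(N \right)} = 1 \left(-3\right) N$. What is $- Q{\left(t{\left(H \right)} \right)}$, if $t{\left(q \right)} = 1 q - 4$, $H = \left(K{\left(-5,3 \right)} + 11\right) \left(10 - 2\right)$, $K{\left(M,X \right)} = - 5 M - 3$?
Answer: $780$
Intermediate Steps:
$K{\left(M,X \right)} = -3 - 5 M$
$H = 264$ ($H = \left(\left(-3 - -25\right) + 11\right) \left(10 - 2\right) = \left(\left(-3 + 25\right) + 11\right) 8 = \left(22 + 11\right) 8 = 33 \cdot 8 = 264$)
$t{\left(q \right)} = -4 + q$ ($t{\left(q \right)} = q - 4 = -4 + q$)
$Q{\left(N \right)} = - 3 N$
$- Q{\left(t{\left(H \right)} \right)} = - \left(-3\right) \left(-4 + 264\right) = - \left(-3\right) 260 = \left(-1\right) \left(-780\right) = 780$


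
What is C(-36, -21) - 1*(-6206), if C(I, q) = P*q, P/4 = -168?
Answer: 20318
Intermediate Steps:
P = -672 (P = 4*(-168) = -672)
C(I, q) = -672*q
C(-36, -21) - 1*(-6206) = -672*(-21) - 1*(-6206) = 14112 + 6206 = 20318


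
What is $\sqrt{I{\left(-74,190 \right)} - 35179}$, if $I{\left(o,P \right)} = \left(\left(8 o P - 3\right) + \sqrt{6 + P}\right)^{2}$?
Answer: $3 \sqrt{1405471198} \approx 1.1247 \cdot 10^{5}$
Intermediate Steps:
$I{\left(o,P \right)} = \left(-3 + \sqrt{6 + P} + 8 P o\right)^{2}$ ($I{\left(o,P \right)} = \left(\left(8 P o - 3\right) + \sqrt{6 + P}\right)^{2} = \left(\left(-3 + 8 P o\right) + \sqrt{6 + P}\right)^{2} = \left(-3 + \sqrt{6 + P} + 8 P o\right)^{2}$)
$\sqrt{I{\left(-74,190 \right)} - 35179} = \sqrt{\left(-3 + \sqrt{6 + 190} + 8 \cdot 190 \left(-74\right)\right)^{2} - 35179} = \sqrt{\left(-3 + \sqrt{196} - 112480\right)^{2} - 35179} = \sqrt{\left(-3 + 14 - 112480\right)^{2} - 35179} = \sqrt{\left(-112469\right)^{2} - 35179} = \sqrt{12649275961 - 35179} = \sqrt{12649240782} = 3 \sqrt{1405471198}$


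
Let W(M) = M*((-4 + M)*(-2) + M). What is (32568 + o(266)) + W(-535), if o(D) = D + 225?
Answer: -257446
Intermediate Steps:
o(D) = 225 + D
W(M) = M*(8 - M) (W(M) = M*((8 - 2*M) + M) = M*(8 - M))
(32568 + o(266)) + W(-535) = (32568 + (225 + 266)) - 535*(8 - 1*(-535)) = (32568 + 491) - 535*(8 + 535) = 33059 - 535*543 = 33059 - 290505 = -257446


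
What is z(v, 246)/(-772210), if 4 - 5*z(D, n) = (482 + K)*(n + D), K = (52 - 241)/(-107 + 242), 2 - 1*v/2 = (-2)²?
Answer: 290753/9652625 ≈ 0.030122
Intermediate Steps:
v = -4 (v = 4 - 2*(-2)² = 4 - 2*4 = 4 - 8 = -4)
K = -7/5 (K = -189/135 = -189*1/135 = -7/5 ≈ -1.4000)
z(D, n) = ⅘ - 2403*D/25 - 2403*n/25 (z(D, n) = ⅘ - (482 - 7/5)*(n + D)/5 = ⅘ - 2403*(D + n)/25 = ⅘ - (2403*D/5 + 2403*n/5)/5 = ⅘ + (-2403*D/25 - 2403*n/25) = ⅘ - 2403*D/25 - 2403*n/25)
z(v, 246)/(-772210) = (⅘ - 2403/25*(-4) - 2403/25*246)/(-772210) = (⅘ + 9612/25 - 591138/25)*(-1/772210) = -581506/25*(-1/772210) = 290753/9652625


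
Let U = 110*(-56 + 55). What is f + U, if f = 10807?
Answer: 10697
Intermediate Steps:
U = -110 (U = 110*(-1) = -110)
f + U = 10807 - 110 = 10697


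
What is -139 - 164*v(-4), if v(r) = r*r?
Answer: -2763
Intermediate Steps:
v(r) = r²
-139 - 164*v(-4) = -139 - 164*(-4)² = -139 - 164*16 = -139 - 2624 = -2763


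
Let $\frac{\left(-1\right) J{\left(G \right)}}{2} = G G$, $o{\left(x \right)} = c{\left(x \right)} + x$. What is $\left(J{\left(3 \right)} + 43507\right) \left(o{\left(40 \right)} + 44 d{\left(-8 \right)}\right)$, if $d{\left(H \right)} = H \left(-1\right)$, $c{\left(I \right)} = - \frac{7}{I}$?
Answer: $\frac{681603097}{40} \approx 1.704 \cdot 10^{7}$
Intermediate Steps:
$d{\left(H \right)} = - H$
$o{\left(x \right)} = x - \frac{7}{x}$ ($o{\left(x \right)} = - \frac{7}{x} + x = x - \frac{7}{x}$)
$J{\left(G \right)} = - 2 G^{2}$ ($J{\left(G \right)} = - 2 G G = - 2 G^{2}$)
$\left(J{\left(3 \right)} + 43507\right) \left(o{\left(40 \right)} + 44 d{\left(-8 \right)}\right) = \left(- 2 \cdot 3^{2} + 43507\right) \left(\left(40 - \frac{7}{40}\right) + 44 \left(\left(-1\right) \left(-8\right)\right)\right) = \left(\left(-2\right) 9 + 43507\right) \left(\left(40 - \frac{7}{40}\right) + 44 \cdot 8\right) = \left(-18 + 43507\right) \left(\left(40 - \frac{7}{40}\right) + 352\right) = 43489 \left(\frac{1593}{40} + 352\right) = 43489 \cdot \frac{15673}{40} = \frac{681603097}{40}$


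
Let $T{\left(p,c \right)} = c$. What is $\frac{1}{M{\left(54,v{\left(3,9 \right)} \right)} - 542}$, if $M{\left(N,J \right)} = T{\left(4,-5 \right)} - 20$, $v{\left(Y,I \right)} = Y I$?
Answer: $- \frac{1}{567} \approx -0.0017637$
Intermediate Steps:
$v{\left(Y,I \right)} = I Y$
$M{\left(N,J \right)} = -25$ ($M{\left(N,J \right)} = -5 - 20 = -25$)
$\frac{1}{M{\left(54,v{\left(3,9 \right)} \right)} - 542} = \frac{1}{-25 - 542} = \frac{1}{-567} = - \frac{1}{567}$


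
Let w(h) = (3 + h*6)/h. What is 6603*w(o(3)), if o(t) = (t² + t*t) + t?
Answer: 283929/7 ≈ 40561.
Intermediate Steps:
o(t) = t + 2*t² (o(t) = (t² + t²) + t = 2*t² + t = t + 2*t²)
w(h) = (3 + 6*h)/h
6603*w(o(3)) = 6603*(6 + 3/((3*(1 + 2*3)))) = 6603*(6 + 3/((3*(1 + 6)))) = 6603*(6 + 3/((3*7))) = 6603*(6 + 3/21) = 6603*(6 + 3*(1/21)) = 6603*(6 + ⅐) = 6603*(43/7) = 283929/7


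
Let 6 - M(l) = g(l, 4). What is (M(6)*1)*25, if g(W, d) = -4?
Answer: 250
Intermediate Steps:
M(l) = 10 (M(l) = 6 - 1*(-4) = 6 + 4 = 10)
(M(6)*1)*25 = (10*1)*25 = 10*25 = 250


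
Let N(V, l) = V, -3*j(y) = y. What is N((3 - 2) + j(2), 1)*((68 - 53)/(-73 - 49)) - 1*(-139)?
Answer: 16953/122 ≈ 138.96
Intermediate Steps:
j(y) = -y/3
N((3 - 2) + j(2), 1)*((68 - 53)/(-73 - 49)) - 1*(-139) = ((3 - 2) - 1/3*2)*((68 - 53)/(-73 - 49)) - 1*(-139) = (1 - 2/3)*(15/(-122)) + 139 = (15*(-1/122))/3 + 139 = (1/3)*(-15/122) + 139 = -5/122 + 139 = 16953/122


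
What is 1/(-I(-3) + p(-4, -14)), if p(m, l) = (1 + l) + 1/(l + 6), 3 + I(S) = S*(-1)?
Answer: -8/105 ≈ -0.076190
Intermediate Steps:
I(S) = -3 - S (I(S) = -3 + S*(-1) = -3 - S)
p(m, l) = 1 + l + 1/(6 + l) (p(m, l) = (1 + l) + 1/(6 + l) = 1 + l + 1/(6 + l))
1/(-I(-3) + p(-4, -14)) = 1/(-(-3 - 1*(-3)) + (7 + (-14)² + 7*(-14))/(6 - 14)) = 1/(-(-3 + 3) + (7 + 196 - 98)/(-8)) = 1/(-1*0 - ⅛*105) = 1/(0 - 105/8) = 1/(-105/8) = -8/105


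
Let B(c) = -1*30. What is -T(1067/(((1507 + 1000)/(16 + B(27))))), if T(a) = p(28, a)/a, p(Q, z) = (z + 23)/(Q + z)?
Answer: 107106561/825444004 ≈ 0.12976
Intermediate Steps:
B(c) = -30
p(Q, z) = (23 + z)/(Q + z)
T(a) = (23 + a)/(a*(28 + a)) (T(a) = ((23 + a)/(28 + a))/a = (23 + a)/(a*(28 + a)))
-T(1067/(((1507 + 1000)/(16 + B(27))))) = -(23 + 1067/(((1507 + 1000)/(16 - 30))))/((1067/(((1507 + 1000)/(16 - 30))))*(28 + 1067/(((1507 + 1000)/(16 - 30))))) = -(23 + 1067/((2507/(-14))))/((1067/((2507/(-14))))*(28 + 1067/((2507/(-14))))) = -(23 + 1067/((2507*(-1/14))))/((1067/((2507*(-1/14))))*(28 + 1067/((2507*(-1/14))))) = -(23 + 1067/(-2507/14))/((1067/(-2507/14))*(28 + 1067/(-2507/14))) = -(23 + 1067*(-14/2507))/((1067*(-14/2507))*(28 + 1067*(-14/2507))) = -(23 - 14938/2507)/((-14938/2507)*(28 - 14938/2507)) = -(-2507)*42723/(14938*55258/2507*2507) = -(-2507)*2507*42723/(14938*55258*2507) = -1*(-107106561/825444004) = 107106561/825444004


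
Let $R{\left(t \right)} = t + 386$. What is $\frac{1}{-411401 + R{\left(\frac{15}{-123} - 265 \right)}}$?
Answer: $- \frac{41}{16862485} \approx -2.4314 \cdot 10^{-6}$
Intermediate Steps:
$R{\left(t \right)} = 386 + t$
$\frac{1}{-411401 + R{\left(\frac{15}{-123} - 265 \right)}} = \frac{1}{-411401 + \left(386 - \left(265 - \frac{15}{-123}\right)\right)} = \frac{1}{-411401 + \left(386 + \left(15 \left(- \frac{1}{123}\right) - 265\right)\right)} = \frac{1}{-411401 + \left(386 - \frac{10870}{41}\right)} = \frac{1}{-411401 + \frac{4956}{41}} = \frac{1}{- \frac{16862485}{41}} = - \frac{41}{16862485}$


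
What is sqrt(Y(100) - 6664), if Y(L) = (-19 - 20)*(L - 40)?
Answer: 2*I*sqrt(2251) ≈ 94.889*I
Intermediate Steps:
Y(L) = 1560 - 39*L (Y(L) = -39*(-40 + L) = 1560 - 39*L)
sqrt(Y(100) - 6664) = sqrt((1560 - 39*100) - 6664) = sqrt((1560 - 3900) - 6664) = sqrt(-2340 - 6664) = sqrt(-9004) = 2*I*sqrt(2251)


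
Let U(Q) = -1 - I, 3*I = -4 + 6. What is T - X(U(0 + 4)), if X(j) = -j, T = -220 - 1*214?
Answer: -1307/3 ≈ -435.67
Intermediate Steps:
I = ⅔ (I = (-4 + 6)/3 = (⅓)*2 = ⅔ ≈ 0.66667)
T = -434 (T = -220 - 214 = -434)
U(Q) = -5/3 (U(Q) = -1 - 1*⅔ = -1 - ⅔ = -5/3)
T - X(U(0 + 4)) = -434 - (-1)*(-5)/3 = -434 - 1*5/3 = -434 - 5/3 = -1307/3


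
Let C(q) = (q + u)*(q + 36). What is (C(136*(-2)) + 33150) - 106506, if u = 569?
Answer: -143448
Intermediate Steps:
C(q) = (36 + q)*(569 + q) (C(q) = (q + 569)*(q + 36) = (569 + q)*(36 + q) = (36 + q)*(569 + q))
(C(136*(-2)) + 33150) - 106506 = ((20484 + (136*(-2))² + 605*(136*(-2))) + 33150) - 106506 = ((20484 + (-272)² + 605*(-272)) + 33150) - 106506 = ((20484 + 73984 - 164560) + 33150) - 106506 = (-70092 + 33150) - 106506 = -36942 - 106506 = -143448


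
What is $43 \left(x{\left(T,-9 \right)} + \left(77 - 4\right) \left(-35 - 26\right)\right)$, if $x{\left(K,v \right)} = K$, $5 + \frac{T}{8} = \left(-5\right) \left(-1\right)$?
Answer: $-191479$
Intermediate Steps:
$T = 0$ ($T = -40 + 8 \left(\left(-5\right) \left(-1\right)\right) = -40 + 8 \cdot 5 = -40 + 40 = 0$)
$43 \left(x{\left(T,-9 \right)} + \left(77 - 4\right) \left(-35 - 26\right)\right) = 43 \left(0 + \left(77 - 4\right) \left(-35 - 26\right)\right) = 43 \left(0 + 73 \left(-61\right)\right) = 43 \left(0 - 4453\right) = 43 \left(-4453\right) = -191479$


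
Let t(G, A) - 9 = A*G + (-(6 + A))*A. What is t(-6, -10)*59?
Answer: 1711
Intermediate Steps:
t(G, A) = 9 + A*G + A*(-6 - A) (t(G, A) = 9 + (A*G + (-(6 + A))*A) = 9 + (A*G + (-6 - A)*A) = 9 + (A*G + A*(-6 - A)) = 9 + A*G + A*(-6 - A))
t(-6, -10)*59 = (9 - 1*(-10)² - 6*(-10) - 10*(-6))*59 = (9 - 1*100 + 60 + 60)*59 = (9 - 100 + 60 + 60)*59 = 29*59 = 1711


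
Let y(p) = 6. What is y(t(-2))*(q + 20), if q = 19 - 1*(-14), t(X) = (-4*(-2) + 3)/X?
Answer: 318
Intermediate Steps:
t(X) = 11/X (t(X) = (8 + 3)/X = 11/X)
q = 33 (q = 19 + 14 = 33)
y(t(-2))*(q + 20) = 6*(33 + 20) = 6*53 = 318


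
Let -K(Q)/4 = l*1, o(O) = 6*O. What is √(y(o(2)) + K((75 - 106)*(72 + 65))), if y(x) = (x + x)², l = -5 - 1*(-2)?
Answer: 14*√3 ≈ 24.249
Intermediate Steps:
l = -3 (l = -5 + 2 = -3)
K(Q) = 12 (K(Q) = -(-12) = -4*(-3) = 12)
y(x) = 4*x² (y(x) = (2*x)² = 4*x²)
√(y(o(2)) + K((75 - 106)*(72 + 65))) = √(4*(6*2)² + 12) = √(4*12² + 12) = √(4*144 + 12) = √(576 + 12) = √588 = 14*√3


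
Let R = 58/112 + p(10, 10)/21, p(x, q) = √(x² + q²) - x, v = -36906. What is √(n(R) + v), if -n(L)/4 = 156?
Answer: 3*I*√4170 ≈ 193.73*I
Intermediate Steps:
p(x, q) = √(q² + x²) - x
R = 1/24 + 10*√2/21 (R = 58/112 + (√(10² + 10²) - 1*10)/21 = 58*(1/112) + (√(100 + 100) - 10)*(1/21) = 29/56 + (√200 - 10)*(1/21) = 29/56 + (10*√2 - 10)*(1/21) = 29/56 + (-10 + 10*√2)*(1/21) = 29/56 + (-10/21 + 10*√2/21) = 1/24 + 10*√2/21 ≈ 0.71510)
n(L) = -624 (n(L) = -4*156 = -624)
√(n(R) + v) = √(-624 - 36906) = √(-37530) = 3*I*√4170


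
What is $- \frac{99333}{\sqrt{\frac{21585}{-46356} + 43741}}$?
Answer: $- \frac{198666 \sqrt{2610919561031}}{675878737} \approx -474.95$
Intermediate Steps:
$- \frac{99333}{\sqrt{\frac{21585}{-46356} + 43741}} = - \frac{99333}{\sqrt{21585 \left(- \frac{1}{46356}\right) + 43741}} = - \frac{99333}{\sqrt{- \frac{7195}{15452} + 43741}} = - \frac{99333}{\sqrt{\frac{675878737}{15452}}} = - \frac{99333}{\frac{1}{7726} \sqrt{2610919561031}} = - 99333 \frac{2 \sqrt{2610919561031}}{675878737} = - \frac{198666 \sqrt{2610919561031}}{675878737}$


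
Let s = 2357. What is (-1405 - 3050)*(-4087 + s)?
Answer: 7707150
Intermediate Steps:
(-1405 - 3050)*(-4087 + s) = (-1405 - 3050)*(-4087 + 2357) = -4455*(-1730) = 7707150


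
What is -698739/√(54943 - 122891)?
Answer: 698739*I*√16987/33974 ≈ 2680.6*I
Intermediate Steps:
-698739/√(54943 - 122891) = -698739*(-I*√16987/33974) = -(-698739)*I*√16987/33974 = 698739*I*√16987/33974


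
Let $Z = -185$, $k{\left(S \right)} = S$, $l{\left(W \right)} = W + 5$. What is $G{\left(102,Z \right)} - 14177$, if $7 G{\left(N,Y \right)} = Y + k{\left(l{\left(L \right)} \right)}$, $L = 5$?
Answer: $-14202$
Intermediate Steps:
$l{\left(W \right)} = 5 + W$
$G{\left(N,Y \right)} = \frac{10}{7} + \frac{Y}{7}$ ($G{\left(N,Y \right)} = \frac{Y + \left(5 + 5\right)}{7} = \frac{Y + 10}{7} = \frac{10 + Y}{7} = \frac{10}{7} + \frac{Y}{7}$)
$G{\left(102,Z \right)} - 14177 = \left(\frac{10}{7} + \frac{1}{7} \left(-185\right)\right) - 14177 = \left(\frac{10}{7} - \frac{185}{7}\right) - 14177 = -25 - 14177 = -14202$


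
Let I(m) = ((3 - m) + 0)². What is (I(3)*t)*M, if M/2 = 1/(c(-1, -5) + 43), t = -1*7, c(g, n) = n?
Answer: 0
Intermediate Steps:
I(m) = (3 - m)²
t = -7
M = 1/19 (M = 2/(-5 + 43) = 2/38 = 2*(1/38) = 1/19 ≈ 0.052632)
(I(3)*t)*M = ((-3 + 3)²*(-7))*(1/19) = (0²*(-7))*(1/19) = (0*(-7))*(1/19) = 0*(1/19) = 0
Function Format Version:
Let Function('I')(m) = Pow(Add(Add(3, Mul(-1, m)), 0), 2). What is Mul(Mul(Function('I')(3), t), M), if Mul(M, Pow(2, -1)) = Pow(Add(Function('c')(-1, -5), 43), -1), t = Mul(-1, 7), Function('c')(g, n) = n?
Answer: 0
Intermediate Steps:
Function('I')(m) = Pow(Add(3, Mul(-1, m)), 2)
t = -7
M = Rational(1, 19) (M = Mul(2, Pow(Add(-5, 43), -1)) = Mul(2, Pow(38, -1)) = Mul(2, Rational(1, 38)) = Rational(1, 19) ≈ 0.052632)
Mul(Mul(Function('I')(3), t), M) = Mul(Mul(Pow(Add(-3, 3), 2), -7), Rational(1, 19)) = Mul(Mul(Pow(0, 2), -7), Rational(1, 19)) = Mul(Mul(0, -7), Rational(1, 19)) = Mul(0, Rational(1, 19)) = 0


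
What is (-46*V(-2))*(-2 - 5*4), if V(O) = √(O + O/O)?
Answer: 1012*I ≈ 1012.0*I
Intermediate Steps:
V(O) = √(1 + O) (V(O) = √(O + 1) = √(1 + O))
(-46*V(-2))*(-2 - 5*4) = (-46*√(1 - 2))*(-2 - 5*4) = (-46*I)*(-2 - 20) = -46*I*(-22) = 1012*I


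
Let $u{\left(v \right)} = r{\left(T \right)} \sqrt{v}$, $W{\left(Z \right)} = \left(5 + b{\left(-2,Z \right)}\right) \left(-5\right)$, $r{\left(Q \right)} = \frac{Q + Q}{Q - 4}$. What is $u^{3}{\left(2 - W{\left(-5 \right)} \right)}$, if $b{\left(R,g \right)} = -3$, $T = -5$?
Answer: $\frac{8000 \sqrt{3}}{243} \approx 57.022$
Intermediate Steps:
$r{\left(Q \right)} = \frac{2 Q}{-4 + Q}$
$W{\left(Z \right)} = -10$ ($W{\left(Z \right)} = \left(5 - 3\right) \left(-5\right) = 2 \left(-5\right) = -10$)
$u{\left(v \right)} = \frac{10 \sqrt{v}}{9}$ ($u{\left(v \right)} = 2 \left(-5\right) \frac{1}{-4 - 5} \sqrt{v} = 2 \left(-5\right) \frac{1}{-9} \sqrt{v} = 2 \left(-5\right) \left(- \frac{1}{9}\right) \sqrt{v} = \frac{10 \sqrt{v}}{9}$)
$u^{3}{\left(2 - W{\left(-5 \right)} \right)} = \left(\frac{10 \sqrt{2 - -10}}{9}\right)^{3} = \left(\frac{10 \sqrt{2 + 10}}{9}\right)^{3} = \left(\frac{10 \sqrt{12}}{9}\right)^{3} = \left(\frac{10 \cdot 2 \sqrt{3}}{9}\right)^{3} = \left(\frac{20 \sqrt{3}}{9}\right)^{3} = \frac{8000 \sqrt{3}}{243}$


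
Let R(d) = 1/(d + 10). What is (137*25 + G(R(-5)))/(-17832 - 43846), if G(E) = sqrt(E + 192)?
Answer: -3425/61678 - 31*sqrt(5)/308390 ≈ -0.055755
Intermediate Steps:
R(d) = 1/(10 + d)
G(E) = sqrt(192 + E)
(137*25 + G(R(-5)))/(-17832 - 43846) = (137*25 + sqrt(192 + 1/(10 - 5)))/(-17832 - 43846) = (3425 + sqrt(192 + 1/5))/(-61678) = (3425 + sqrt(192 + 1/5))*(-1/61678) = (3425 + sqrt(961/5))*(-1/61678) = (3425 + 31*sqrt(5)/5)*(-1/61678) = -3425/61678 - 31*sqrt(5)/308390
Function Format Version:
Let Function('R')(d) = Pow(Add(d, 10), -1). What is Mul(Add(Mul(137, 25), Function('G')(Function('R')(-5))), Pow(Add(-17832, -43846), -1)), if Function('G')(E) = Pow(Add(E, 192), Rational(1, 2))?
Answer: Add(Rational(-3425, 61678), Mul(Rational(-31, 308390), Pow(5, Rational(1, 2)))) ≈ -0.055755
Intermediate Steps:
Function('R')(d) = Pow(Add(10, d), -1)
Function('G')(E) = Pow(Add(192, E), Rational(1, 2))
Mul(Add(Mul(137, 25), Function('G')(Function('R')(-5))), Pow(Add(-17832, -43846), -1)) = Mul(Add(Mul(137, 25), Pow(Add(192, Pow(Add(10, -5), -1)), Rational(1, 2))), Pow(Add(-17832, -43846), -1)) = Mul(Add(3425, Pow(Add(192, Pow(5, -1)), Rational(1, 2))), Pow(-61678, -1)) = Mul(Add(3425, Pow(Add(192, Rational(1, 5)), Rational(1, 2))), Rational(-1, 61678)) = Mul(Add(3425, Pow(Rational(961, 5), Rational(1, 2))), Rational(-1, 61678)) = Mul(Add(3425, Mul(Rational(31, 5), Pow(5, Rational(1, 2)))), Rational(-1, 61678)) = Add(Rational(-3425, 61678), Mul(Rational(-31, 308390), Pow(5, Rational(1, 2))))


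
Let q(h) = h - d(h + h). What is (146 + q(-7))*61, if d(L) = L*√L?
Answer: 8479 + 854*I*√14 ≈ 8479.0 + 3195.4*I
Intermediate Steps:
d(L) = L^(3/2)
q(h) = h - 2*√2*h^(3/2) (q(h) = h - (h + h)^(3/2) = h - (2*h)^(3/2) = h - 2*√2*h^(3/2))
(146 + q(-7))*61 = (146 + (-7 - 2*√2*(-7)^(3/2)))*61 = (146 + (-7 - 2*√2*(-7*I*√7)))*61 = (146 + (-7 + 14*I*√14))*61 = (139 + 14*I*√14)*61 = 8479 + 854*I*√14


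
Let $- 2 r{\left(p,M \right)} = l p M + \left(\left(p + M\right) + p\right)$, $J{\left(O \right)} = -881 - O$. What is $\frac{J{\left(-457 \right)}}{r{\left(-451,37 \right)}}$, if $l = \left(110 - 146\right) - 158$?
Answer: $\frac{848}{3236413} \approx 0.00026202$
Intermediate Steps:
$l = -194$ ($l = -36 - 158 = -194$)
$r{\left(p,M \right)} = - p - \frac{M}{2} + 97 M p$ ($r{\left(p,M \right)} = - \frac{- 194 p M + \left(\left(p + M\right) + p\right)}{2} = - \frac{- 194 M p + \left(\left(M + p\right) + p\right)}{2} = - \frac{- 194 M p + \left(M + 2 p\right)}{2} = - \frac{M + 2 p - 194 M p}{2} = - p - \frac{M}{2} + 97 M p$)
$\frac{J{\left(-457 \right)}}{r{\left(-451,37 \right)}} = \frac{-881 - -457}{\left(-1\right) \left(-451\right) - \frac{37}{2} + 97 \cdot 37 \left(-451\right)} = \frac{-881 + 457}{451 - \frac{37}{2} - 1618639} = - \frac{424}{- \frac{3236413}{2}} = \left(-424\right) \left(- \frac{2}{3236413}\right) = \frac{848}{3236413}$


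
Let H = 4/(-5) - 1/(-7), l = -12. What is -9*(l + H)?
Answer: 3987/35 ≈ 113.91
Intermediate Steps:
H = -23/35 (H = 4*(-⅕) - 1*(-⅐) = -⅘ + ⅐ = -23/35 ≈ -0.65714)
-9*(l + H) = -9*(-12 - 23/35) = -9*(-443/35) = 3987/35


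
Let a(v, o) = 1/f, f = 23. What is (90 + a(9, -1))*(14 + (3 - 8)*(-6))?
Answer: 91124/23 ≈ 3961.9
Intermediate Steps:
a(v, o) = 1/23
(90 + a(9, -1))*(14 + (3 - 8)*(-6)) = (90 + 1/23)*(14 + (3 - 8)*(-6)) = 2071*(14 - 5*(-6))/23 = 2071*(14 + 30)/23 = (2071/23)*44 = 91124/23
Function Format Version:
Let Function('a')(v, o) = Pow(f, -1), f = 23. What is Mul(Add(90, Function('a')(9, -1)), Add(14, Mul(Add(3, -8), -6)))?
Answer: Rational(91124, 23) ≈ 3961.9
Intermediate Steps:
Function('a')(v, o) = Rational(1, 23) (Function('a')(v, o) = Pow(23, -1) = Rational(1, 23))
Mul(Add(90, Function('a')(9, -1)), Add(14, Mul(Add(3, -8), -6))) = Mul(Add(90, Rational(1, 23)), Add(14, Mul(Add(3, -8), -6))) = Mul(Rational(2071, 23), Add(14, Mul(-5, -6))) = Mul(Rational(2071, 23), Add(14, 30)) = Mul(Rational(2071, 23), 44) = Rational(91124, 23)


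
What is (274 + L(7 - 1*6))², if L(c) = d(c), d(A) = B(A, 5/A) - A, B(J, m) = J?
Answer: 75076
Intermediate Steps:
d(A) = 0 (d(A) = A - A = 0)
L(c) = 0
(274 + L(7 - 1*6))² = (274 + 0)² = 274² = 75076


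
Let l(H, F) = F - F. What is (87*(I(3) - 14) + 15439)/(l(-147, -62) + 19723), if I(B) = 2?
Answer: 14395/19723 ≈ 0.72986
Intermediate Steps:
l(H, F) = 0
(87*(I(3) - 14) + 15439)/(l(-147, -62) + 19723) = (87*(2 - 14) + 15439)/(0 + 19723) = (87*(-12) + 15439)/19723 = (-1044 + 15439)*(1/19723) = 14395*(1/19723) = 14395/19723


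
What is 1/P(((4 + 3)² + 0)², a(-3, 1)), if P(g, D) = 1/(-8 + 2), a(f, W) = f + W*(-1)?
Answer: -6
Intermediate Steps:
a(f, W) = f - W
P(g, D) = -⅙ (P(g, D) = 1/(-6) = -⅙)
1/P(((4 + 3)² + 0)², a(-3, 1)) = 1/(-⅙) = -6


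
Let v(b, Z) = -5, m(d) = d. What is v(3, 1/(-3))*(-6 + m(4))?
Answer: 10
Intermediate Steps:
v(3, 1/(-3))*(-6 + m(4)) = -5*(-6 + 4) = -5*(-2) = 10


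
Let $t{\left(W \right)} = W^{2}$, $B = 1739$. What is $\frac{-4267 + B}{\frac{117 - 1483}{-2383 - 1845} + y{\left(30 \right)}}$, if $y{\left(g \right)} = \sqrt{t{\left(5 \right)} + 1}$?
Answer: $\frac{3650083136}{115727407} - \frac{11297621888 \sqrt{26}}{115727407} \approx -466.24$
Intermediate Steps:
$y{\left(g \right)} = \sqrt{26}$ ($y{\left(g \right)} = \sqrt{5^{2} + 1} = \sqrt{25 + 1} = \sqrt{26}$)
$\frac{-4267 + B}{\frac{117 - 1483}{-2383 - 1845} + y{\left(30 \right)}} = \frac{-4267 + 1739}{\frac{117 - 1483}{-2383 - 1845} + \sqrt{26}} = - \frac{2528}{- \frac{1366}{-4228} + \sqrt{26}} = - \frac{2528}{\left(-1366\right) \left(- \frac{1}{4228}\right) + \sqrt{26}} = - \frac{2528}{\frac{683}{2114} + \sqrt{26}}$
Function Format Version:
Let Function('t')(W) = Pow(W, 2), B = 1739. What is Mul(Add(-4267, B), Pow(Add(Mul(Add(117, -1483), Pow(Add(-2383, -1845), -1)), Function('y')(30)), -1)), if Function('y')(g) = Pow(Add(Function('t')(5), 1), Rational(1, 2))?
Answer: Add(Rational(3650083136, 115727407), Mul(Rational(-11297621888, 115727407), Pow(26, Rational(1, 2)))) ≈ -466.24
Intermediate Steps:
Function('y')(g) = Pow(26, Rational(1, 2)) (Function('y')(g) = Pow(Add(Pow(5, 2), 1), Rational(1, 2)) = Pow(Add(25, 1), Rational(1, 2)) = Pow(26, Rational(1, 2)))
Mul(Add(-4267, B), Pow(Add(Mul(Add(117, -1483), Pow(Add(-2383, -1845), -1)), Function('y')(30)), -1)) = Mul(Add(-4267, 1739), Pow(Add(Mul(Add(117, -1483), Pow(Add(-2383, -1845), -1)), Pow(26, Rational(1, 2))), -1)) = Mul(-2528, Pow(Add(Mul(-1366, Pow(-4228, -1)), Pow(26, Rational(1, 2))), -1)) = Mul(-2528, Pow(Add(Mul(-1366, Rational(-1, 4228)), Pow(26, Rational(1, 2))), -1)) = Mul(-2528, Pow(Add(Rational(683, 2114), Pow(26, Rational(1, 2))), -1))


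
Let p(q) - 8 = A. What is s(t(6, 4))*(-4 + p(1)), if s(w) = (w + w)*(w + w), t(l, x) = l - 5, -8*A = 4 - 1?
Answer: 29/2 ≈ 14.500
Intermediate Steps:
A = -3/8 (A = -(4 - 1)/8 = -1/8*3 = -3/8 ≈ -0.37500)
p(q) = 61/8 (p(q) = 8 - 3/8 = 61/8)
t(l, x) = -5 + l
s(w) = 4*w**2 (s(w) = (2*w)*(2*w) = 4*w**2)
s(t(6, 4))*(-4 + p(1)) = (4*(-5 + 6)**2)*(-4 + 61/8) = (4*1**2)*(29/8) = (4*1)*(29/8) = 4*(29/8) = 29/2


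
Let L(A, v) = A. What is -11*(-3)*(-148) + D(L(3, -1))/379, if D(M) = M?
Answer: -1851033/379 ≈ -4884.0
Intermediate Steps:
-11*(-3)*(-148) + D(L(3, -1))/379 = -11*(-3)*(-148) + 3/379 = 33*(-148) + 3*(1/379) = -4884 + 3/379 = -1851033/379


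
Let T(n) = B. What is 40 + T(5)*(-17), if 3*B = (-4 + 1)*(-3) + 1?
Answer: -50/3 ≈ -16.667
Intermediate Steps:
B = 10/3 (B = ((-4 + 1)*(-3) + 1)/3 = (-3*(-3) + 1)/3 = (9 + 1)/3 = (⅓)*10 = 10/3 ≈ 3.3333)
T(n) = 10/3
40 + T(5)*(-17) = 40 + (10/3)*(-17) = 40 - 170/3 = -50/3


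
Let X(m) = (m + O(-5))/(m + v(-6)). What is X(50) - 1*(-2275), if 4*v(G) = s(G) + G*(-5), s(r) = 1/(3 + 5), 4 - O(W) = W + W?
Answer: 4190323/1841 ≈ 2276.1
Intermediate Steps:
O(W) = 4 - 2*W (O(W) = 4 - (W + W) = 4 - 2*W)
s(r) = 1/8
v(G) = 1/32 - 5*G/4 (v(G) = (1/8 + G*(-5))/4 = (1/8 - 5*G)/4 = 1/32 - 5*G/4)
X(m) = (14 + m)/(241/32 + m) (X(m) = (m + (4 - 2*(-5)))/(m + (1/32 - 5/4*(-6))) = (m + (4 + 10))/(m + (1/32 + 15/2)) = (m + 14)/(m + 241/32) = (14 + m)/(241/32 + m))
X(50) - 1*(-2275) = 32*(14 + 50)/(241 + 32*50) - 1*(-2275) = 32*64/(241 + 1600) + 2275 = 32*64/1841 + 2275 = 32*(1/1841)*64 + 2275 = 2048/1841 + 2275 = 4190323/1841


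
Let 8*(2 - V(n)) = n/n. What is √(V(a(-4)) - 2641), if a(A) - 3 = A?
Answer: I*√42226/4 ≈ 51.372*I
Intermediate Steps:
a(A) = 3 + A
V(n) = 15/8 (V(n) = 2 - n/(8*n) = 2 - ⅛*1 = 2 - ⅛ = 15/8)
√(V(a(-4)) - 2641) = √(15/8 - 2641) = √(-21113/8) = I*√42226/4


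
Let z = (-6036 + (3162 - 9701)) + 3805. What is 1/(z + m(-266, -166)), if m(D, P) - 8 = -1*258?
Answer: -1/9020 ≈ -0.00011086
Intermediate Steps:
m(D, P) = -250 (m(D, P) = 8 - 1*258 = 8 - 258 = -250)
z = -8770 (z = (-6036 - 6539) + 3805 = -12575 + 3805 = -8770)
1/(z + m(-266, -166)) = 1/(-8770 - 250) = 1/(-9020) = -1/9020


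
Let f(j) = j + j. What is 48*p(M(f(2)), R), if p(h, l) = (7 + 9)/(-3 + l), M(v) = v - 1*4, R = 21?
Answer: 128/3 ≈ 42.667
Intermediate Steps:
f(j) = 2*j
M(v) = -4 + v (M(v) = v - 4 = -4 + v)
p(h, l) = 16/(-3 + l)
48*p(M(f(2)), R) = 48*(16/(-3 + 21)) = 48*(16/18) = 48*(16*(1/18)) = 48*(8/9) = 128/3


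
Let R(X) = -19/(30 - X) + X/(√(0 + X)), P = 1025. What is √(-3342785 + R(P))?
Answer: √(-3309440700720 + 4950125*√41)/995 ≈ 1828.3*I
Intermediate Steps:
R(X) = √X - 19/(30 - X) (R(X) = -19/(30 - X) + X/(√X) = -19/(30 - X) + X/√X = -19/(30 - X) + √X = √X - 19/(30 - X))
√(-3342785 + R(P)) = √(-3342785 + (19 + 1025^(3/2) - 150*√41)/(-30 + 1025)) = √(-3342785 + (19 + 5125*√41 - 150*√41)/995) = √(-3342785 + (19 + 4975*√41)/995) = √(-3342785 + (19/995 + 5*√41)) = √(-3326071056/995 + 5*√41)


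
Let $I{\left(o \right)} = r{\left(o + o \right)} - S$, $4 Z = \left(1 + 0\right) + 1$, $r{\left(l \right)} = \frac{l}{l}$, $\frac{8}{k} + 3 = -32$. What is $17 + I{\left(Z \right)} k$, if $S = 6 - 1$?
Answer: $\frac{627}{35} \approx 17.914$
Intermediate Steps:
$k = - \frac{8}{35}$ ($k = \frac{8}{-3 - 32} = \frac{8}{-35} = 8 \left(- \frac{1}{35}\right) = - \frac{8}{35} \approx -0.22857$)
$r{\left(l \right)} = 1$
$Z = \frac{1}{2}$ ($Z = \frac{\left(1 + 0\right) + 1}{4} = \frac{1 + 1}{4} = \frac{1}{4} \cdot 2 = \frac{1}{2} \approx 0.5$)
$S = 5$
$I{\left(o \right)} = -4$ ($I{\left(o \right)} = 1 - 5 = -4$)
$17 + I{\left(Z \right)} k = 17 - - \frac{32}{35} = 17 + \frac{32}{35} = \frac{627}{35}$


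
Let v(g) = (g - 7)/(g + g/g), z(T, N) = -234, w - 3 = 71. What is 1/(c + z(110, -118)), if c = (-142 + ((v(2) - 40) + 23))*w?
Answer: -3/36370 ≈ -8.2486e-5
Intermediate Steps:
w = 74 (w = 3 + 71 = 74)
v(g) = (-7 + g)/(1 + g) (v(g) = (-7 + g)/(g + 1) = (-7 + g)/(1 + g))
c = -35668/3 (c = (-142 + (((-7 + 2)/(1 + 2) - 40) + 23))*74 = (-142 + ((-5/3 - 40) + 23))*74 = (-142 + (-125/3 + 23))*74 = (-142 - 56/3)*74 = -482/3*74 = -35668/3 ≈ -11889.)
1/(c + z(110, -118)) = 1/(-35668/3 - 234) = 1/(-36370/3) = -3/36370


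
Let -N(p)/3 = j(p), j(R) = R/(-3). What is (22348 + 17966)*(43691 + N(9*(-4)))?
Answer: 1759907670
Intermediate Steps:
j(R) = -R/3 (j(R) = R*(-⅓) = -R/3)
N(p) = p (N(p) = -(-1)*p = p)
(22348 + 17966)*(43691 + N(9*(-4))) = (22348 + 17966)*(43691 + 9*(-4)) = 40314*(43691 - 36) = 40314*43655 = 1759907670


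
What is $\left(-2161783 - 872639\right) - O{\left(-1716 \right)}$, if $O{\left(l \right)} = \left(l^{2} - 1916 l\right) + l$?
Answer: $-9265218$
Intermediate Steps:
$O{\left(l \right)} = l^{2} - 1915 l$
$\left(-2161783 - 872639\right) - O{\left(-1716 \right)} = \left(-2161783 - 872639\right) - - 1716 \left(-1915 - 1716\right) = \left(-2161783 - 872639\right) - \left(-1716\right) \left(-3631\right) = -3034422 - 6230796 = -9265218$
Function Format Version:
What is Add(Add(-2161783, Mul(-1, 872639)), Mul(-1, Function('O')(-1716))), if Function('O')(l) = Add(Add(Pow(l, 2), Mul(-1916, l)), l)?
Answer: -9265218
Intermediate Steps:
Function('O')(l) = Add(Pow(l, 2), Mul(-1915, l))
Add(Add(-2161783, Mul(-1, 872639)), Mul(-1, Function('O')(-1716))) = Add(Add(-2161783, Mul(-1, 872639)), Mul(-1, Mul(-1716, Add(-1915, -1716)))) = Add(Add(-2161783, -872639), Mul(-1, Mul(-1716, -3631))) = Add(-3034422, Mul(-1, 6230796)) = Add(-3034422, -6230796) = -9265218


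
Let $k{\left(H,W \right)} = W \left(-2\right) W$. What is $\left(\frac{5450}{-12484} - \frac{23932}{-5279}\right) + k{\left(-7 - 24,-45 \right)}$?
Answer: $- \frac{133318649631}{32951518} \approx -4045.9$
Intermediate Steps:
$k{\left(H,W \right)} = - 2 W^{2}$ ($k{\left(H,W \right)} = - 2 W W = - 2 W^{2}$)
$\left(\frac{5450}{-12484} - \frac{23932}{-5279}\right) + k{\left(-7 - 24,-45 \right)} = \left(\frac{5450}{-12484} - \frac{23932}{-5279}\right) - 2 \left(-45\right)^{2} = \left(5450 \left(- \frac{1}{12484}\right) - - \frac{23932}{5279}\right) - 4050 = \left(- \frac{2725}{6242} + \frac{23932}{5279}\right) - 4050 = \frac{134998269}{32951518} - 4050 = - \frac{133318649631}{32951518}$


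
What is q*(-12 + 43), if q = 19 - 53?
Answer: -1054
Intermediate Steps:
q = -34
q*(-12 + 43) = -34*(-12 + 43) = -34*31 = -1054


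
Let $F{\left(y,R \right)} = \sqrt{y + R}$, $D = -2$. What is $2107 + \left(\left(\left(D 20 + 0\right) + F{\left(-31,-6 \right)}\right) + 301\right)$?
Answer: $2368 + i \sqrt{37} \approx 2368.0 + 6.0828 i$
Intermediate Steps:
$F{\left(y,R \right)} = \sqrt{R + y}$
$2107 + \left(\left(\left(D 20 + 0\right) + F{\left(-31,-6 \right)}\right) + 301\right) = 2107 + \left(\left(\left(\left(-2\right) 20 + 0\right) + \sqrt{-6 - 31}\right) + 301\right) = 2107 + \left(\left(\left(-40 + 0\right) + \sqrt{-37}\right) + 301\right) = 2107 + \left(\left(-40 + i \sqrt{37}\right) + 301\right) = 2107 + \left(261 + i \sqrt{37}\right) = 2368 + i \sqrt{37}$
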